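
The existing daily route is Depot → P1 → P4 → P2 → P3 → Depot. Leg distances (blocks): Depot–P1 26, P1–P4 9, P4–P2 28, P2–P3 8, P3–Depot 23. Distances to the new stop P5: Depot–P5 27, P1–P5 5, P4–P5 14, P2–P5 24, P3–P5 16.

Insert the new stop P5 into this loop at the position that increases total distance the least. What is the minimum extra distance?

+6 blocks — insert P5 between Depot and P1.

Insertion cost between consecutive stops i–j is d(i,P5) + d(P5,j) − d(i,j):
  between Depot and P1: 27 + 5 − 26 = 6
  between P1 and P4: 5 + 14 − 9 = 10
  between P4 and P2: 14 + 24 − 28 = 10
  between P2 and P3: 24 + 16 − 8 = 32
  between P3 and Depot: 16 + 27 − 23 = 20
Cheapest insertion is between Depot and P1, adding 6.
New total = 94 + 6 = 100.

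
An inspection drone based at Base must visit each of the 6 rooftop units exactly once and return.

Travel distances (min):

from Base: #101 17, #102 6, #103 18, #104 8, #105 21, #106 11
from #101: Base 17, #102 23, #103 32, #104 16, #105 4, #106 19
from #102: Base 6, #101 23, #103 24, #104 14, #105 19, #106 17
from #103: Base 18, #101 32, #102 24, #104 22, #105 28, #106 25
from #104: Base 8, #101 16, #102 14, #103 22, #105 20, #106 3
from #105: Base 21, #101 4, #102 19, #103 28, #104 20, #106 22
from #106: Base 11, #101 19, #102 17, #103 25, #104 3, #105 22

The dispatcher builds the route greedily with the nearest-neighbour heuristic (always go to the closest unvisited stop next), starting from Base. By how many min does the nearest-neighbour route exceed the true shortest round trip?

The nearest-neighbour route is 1 min longer than optimal.

Base: #102=6, #104=8, #106=11, #101=17, #103=18, #105=21 ⇒ #102
#102: #104=14, #106=17, #105=19, #101=23, #103=24 ⇒ #104
#104: #106=3, #101=16, #105=20, #103=22 ⇒ #106
#106: #101=19, #105=22, #103=25 ⇒ #101
#101: #105=4, #103=32 ⇒ #105
#105: #103=28 ⇒ #103
NN route Base → #102 → #104 → #106 → #101 → #105 → #103 → Base costs 92.
Optimal: Base → #102 → #105 → #101 → #104 → #106 → #103 → Base costs 91 (by enumerating all 360 distinct tours).
Excess = 92 − 91 = 1.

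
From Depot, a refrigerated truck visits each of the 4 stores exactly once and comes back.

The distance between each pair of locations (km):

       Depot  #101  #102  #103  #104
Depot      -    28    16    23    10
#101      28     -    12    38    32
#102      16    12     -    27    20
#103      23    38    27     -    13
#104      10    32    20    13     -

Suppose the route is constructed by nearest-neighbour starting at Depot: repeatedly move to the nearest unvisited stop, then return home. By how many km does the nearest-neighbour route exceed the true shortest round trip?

1 km longer than the optimal tour.

From Depot: #104=10, #102=16, #103=23, #101=28 → choose #104 (10).
From #104: #103=13, #102=20, #101=32 → choose #103 (13).
From #103: #102=27, #101=38 → choose #102 (27).
From #102: #101=12 → choose #101 (12).
NN route Depot → #104 → #103 → #102 → #101 → Depot costs 90.
Optimal: Depot → #102 → #101 → #103 → #104 → Depot costs 89 (by enumerating all 12 distinct tours).
Excess = 90 − 89 = 1.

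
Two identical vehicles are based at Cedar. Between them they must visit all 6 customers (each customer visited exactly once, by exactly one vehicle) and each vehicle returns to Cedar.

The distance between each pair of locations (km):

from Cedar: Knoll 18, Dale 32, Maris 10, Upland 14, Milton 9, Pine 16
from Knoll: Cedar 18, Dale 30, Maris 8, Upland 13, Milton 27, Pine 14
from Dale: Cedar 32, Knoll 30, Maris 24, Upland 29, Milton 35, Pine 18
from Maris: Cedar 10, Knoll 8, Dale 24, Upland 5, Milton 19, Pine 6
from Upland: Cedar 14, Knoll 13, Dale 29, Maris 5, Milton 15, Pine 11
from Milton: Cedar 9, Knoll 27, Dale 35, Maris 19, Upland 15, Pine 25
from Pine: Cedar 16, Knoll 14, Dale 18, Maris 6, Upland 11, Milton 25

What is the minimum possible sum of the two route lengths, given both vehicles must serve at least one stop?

Try each way of splitting the stops between the two vehicles (each non-empty) and, for each split, find the best tour for each vehicle:
  {Knoll} + {Dale, Maris, Upland, Milton, Pine}: 36 + 85 = 121
  {Dale} + {Knoll, Maris, Upland, Milton, Pine}: 64 + 67 = 131
  {Knoll, Dale} + {Maris, Upland, Milton, Pine}: 80 + 51 = 131
  {Maris} + {Knoll, Dale, Upland, Milton, Pine}: 20 + 101 = 121
  {Knoll, Maris} + {Dale, Upland, Milton, Pine}: 36 + 85 = 121
  {Dale, Maris} + {Knoll, Upland, Milton, Pine}: 66 + 67 = 133
  … (31 splits in total)
  {Milton} + {Knoll, Dale, Maris, Upland, Pine}: 18 + 91 = 109  ← best
Best: vehicle 1 Cedar → Milton → Cedar = 18; vehicle 2 Cedar → Knoll → Dale → Pine → Maris → Upland → Cedar = 91; combined 109.

109 km — the smallest possible combined total.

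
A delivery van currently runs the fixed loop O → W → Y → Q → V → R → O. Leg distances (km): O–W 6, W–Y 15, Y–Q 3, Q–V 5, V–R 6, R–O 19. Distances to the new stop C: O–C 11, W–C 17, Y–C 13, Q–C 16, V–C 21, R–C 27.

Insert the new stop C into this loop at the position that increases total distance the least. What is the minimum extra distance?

Insertion cost between consecutive stops i–j is d(i,C) + d(C,j) − d(i,j):
  between O and W: 11 + 17 − 6 = 22
  between W and Y: 17 + 13 − 15 = 15
  between Y and Q: 13 + 16 − 3 = 26
  between Q and V: 16 + 21 − 5 = 32
  between V and R: 21 + 27 − 6 = 42
  between R and O: 27 + 11 − 19 = 19
Cheapest insertion is between W and Y, adding 15.
New total = 54 + 15 = 69.

+15 km — insert C between W and Y.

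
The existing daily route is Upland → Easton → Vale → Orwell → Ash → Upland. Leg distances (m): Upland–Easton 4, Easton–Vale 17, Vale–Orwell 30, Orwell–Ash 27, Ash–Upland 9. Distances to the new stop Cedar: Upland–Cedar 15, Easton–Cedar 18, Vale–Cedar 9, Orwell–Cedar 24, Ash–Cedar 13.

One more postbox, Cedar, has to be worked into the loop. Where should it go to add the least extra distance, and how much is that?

Insertion cost between consecutive stops i–j is d(i,Cedar) + d(Cedar,j) − d(i,j):
  between Upland and Easton: 15 + 18 − 4 = 29
  between Easton and Vale: 18 + 9 − 17 = 10
  between Vale and Orwell: 9 + 24 − 30 = 3
  between Orwell and Ash: 24 + 13 − 27 = 10
  between Ash and Upland: 13 + 15 − 9 = 19
Cheapest insertion is between Vale and Orwell, adding 3.
New total = 87 + 3 = 90.

Minimum extra distance: 3 m, inserting Cedar between Vale and Orwell.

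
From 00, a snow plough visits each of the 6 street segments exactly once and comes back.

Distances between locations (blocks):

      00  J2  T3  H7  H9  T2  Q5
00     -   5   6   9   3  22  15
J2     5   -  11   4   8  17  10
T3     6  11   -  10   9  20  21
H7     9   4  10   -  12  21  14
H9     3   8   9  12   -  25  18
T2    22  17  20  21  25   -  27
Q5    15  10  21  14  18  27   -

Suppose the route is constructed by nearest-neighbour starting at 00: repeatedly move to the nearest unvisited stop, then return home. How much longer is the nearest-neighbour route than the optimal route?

00: H9=3, J2=5, T3=6, H7=9, Q5=15, T2=22 ⇒ H9
H9: J2=8, T3=9, H7=12, Q5=18, T2=25 ⇒ J2
J2: H7=4, Q5=10, T3=11, T2=17 ⇒ H7
H7: T3=10, Q5=14, T2=21 ⇒ T3
T3: T2=20, Q5=21 ⇒ T2
T2: Q5=27 ⇒ Q5
NN route 00 → H9 → J2 → H7 → T3 → T2 → Q5 → 00 costs 87.
Optimal: 00 → J2 → H7 → Q5 → T2 → T3 → H9 → 00 costs 82 (by enumerating all 360 distinct tours).
Excess = 87 − 82 = 5.

Excess over optimum: 5 blocks.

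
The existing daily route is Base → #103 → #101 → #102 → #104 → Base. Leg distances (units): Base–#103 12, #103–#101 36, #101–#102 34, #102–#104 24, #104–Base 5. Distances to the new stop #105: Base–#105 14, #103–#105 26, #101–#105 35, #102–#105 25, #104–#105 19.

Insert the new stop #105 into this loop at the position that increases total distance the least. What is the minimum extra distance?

+20 — insert #105 between #102 and #104.

Insertion cost between consecutive stops i–j is d(i,#105) + d(#105,j) − d(i,j):
  between Base and #103: 14 + 26 − 12 = 28
  between #103 and #101: 26 + 35 − 36 = 25
  between #101 and #102: 35 + 25 − 34 = 26
  between #102 and #104: 25 + 19 − 24 = 20
  between #104 and Base: 19 + 14 − 5 = 28
Cheapest insertion is between #102 and #104, adding 20.
New total = 111 + 20 = 131.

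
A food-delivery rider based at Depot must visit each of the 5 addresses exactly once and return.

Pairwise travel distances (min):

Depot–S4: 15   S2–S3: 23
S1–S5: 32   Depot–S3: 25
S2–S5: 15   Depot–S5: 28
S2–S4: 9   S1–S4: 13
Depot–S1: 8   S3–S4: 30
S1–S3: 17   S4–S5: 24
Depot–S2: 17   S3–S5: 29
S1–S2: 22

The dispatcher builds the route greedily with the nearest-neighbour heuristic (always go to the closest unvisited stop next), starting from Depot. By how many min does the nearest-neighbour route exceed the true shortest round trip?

From Depot: S1=8, S4=15, S2=17, S3=25, S5=28 → choose S1 (8).
From S1: S4=13, S3=17, S2=22, S5=32 → choose S4 (13).
From S4: S2=9, S5=24, S3=30 → choose S2 (9).
From S2: S5=15, S3=23 → choose S5 (15).
From S5: S3=29 → choose S3 (29).
NN route Depot → S1 → S4 → S2 → S5 → S3 → Depot costs 99.
Optimal: Depot → S1 → S3 → S5 → S2 → S4 → Depot costs 93 (by enumerating all 60 distinct tours).
Excess = 99 − 93 = 6.

Excess over optimum: 6 min.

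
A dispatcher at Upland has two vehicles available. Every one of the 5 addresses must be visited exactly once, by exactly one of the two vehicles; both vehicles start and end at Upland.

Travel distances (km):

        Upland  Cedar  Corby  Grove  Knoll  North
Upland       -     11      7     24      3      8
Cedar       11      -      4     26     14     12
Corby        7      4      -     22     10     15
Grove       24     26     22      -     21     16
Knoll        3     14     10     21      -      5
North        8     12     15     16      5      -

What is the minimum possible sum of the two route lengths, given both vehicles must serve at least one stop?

Try each way of splitting the stops between the two vehicles (each non-empty) and, for each split, find the best tour for each vehicle:
  {Cedar} + {Corby, Grove, Knoll, North}: 22 + 53 = 75
  {Corby} + {Cedar, Grove, Knoll, North}: 14 + 61 = 75
  {Cedar, Corby} + {Grove, Knoll, North}: 22 + 48 = 70
  {Grove} + {Cedar, Corby, Knoll, North}: 48 + 31 = 79
  {Cedar, Grove} + {Corby, Knoll, North}: 61 + 30 = 91
  {Corby, Grove} + {Cedar, Knoll, North}: 53 + 31 = 84
  … (15 splits in total)
  {Knoll} + {Cedar, Corby, Grove, North}: 6 + 61 = 67  ← best
Best: vehicle 1 Upland → Knoll → Upland = 6; vehicle 2 Upland → Cedar → Corby → Grove → North → Upland = 61; combined 67.

Minimum combined distance: 67 km.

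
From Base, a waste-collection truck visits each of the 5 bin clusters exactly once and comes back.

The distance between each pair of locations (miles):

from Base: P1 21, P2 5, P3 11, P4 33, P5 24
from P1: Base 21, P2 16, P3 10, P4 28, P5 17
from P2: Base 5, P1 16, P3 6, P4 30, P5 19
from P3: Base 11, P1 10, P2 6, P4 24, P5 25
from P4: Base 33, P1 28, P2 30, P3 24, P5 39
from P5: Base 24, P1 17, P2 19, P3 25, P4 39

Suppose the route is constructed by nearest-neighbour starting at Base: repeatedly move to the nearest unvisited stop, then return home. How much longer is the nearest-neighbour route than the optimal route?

The nearest-neighbour route is 6 miles longer than optimal.

From Base: P2=5, P3=11, P1=21, P5=24, P4=33 → choose P2 (5).
From P2: P3=6, P1=16, P5=19, P4=30 → choose P3 (6).
From P3: P1=10, P4=24, P5=25 → choose P1 (10).
From P1: P5=17, P4=28 → choose P5 (17).
From P5: P4=39 → choose P4 (39).
NN route Base → P2 → P3 → P1 → P5 → P4 → Base costs 110.
Optimal: Base → P2 → P3 → P4 → P1 → P5 → Base costs 104 (by enumerating all 60 distinct tours).
Excess = 110 − 104 = 6.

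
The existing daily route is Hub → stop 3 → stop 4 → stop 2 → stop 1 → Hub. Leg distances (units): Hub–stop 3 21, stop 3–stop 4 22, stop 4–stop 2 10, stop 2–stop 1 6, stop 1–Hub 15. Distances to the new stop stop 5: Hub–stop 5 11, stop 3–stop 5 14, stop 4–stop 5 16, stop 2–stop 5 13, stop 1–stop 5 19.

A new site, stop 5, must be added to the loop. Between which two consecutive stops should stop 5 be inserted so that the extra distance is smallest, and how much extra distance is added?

Insertion cost between consecutive stops i–j is d(i,stop 5) + d(stop 5,j) − d(i,j):
  between Hub and stop 3: 11 + 14 − 21 = 4
  between stop 3 and stop 4: 14 + 16 − 22 = 8
  between stop 4 and stop 2: 16 + 13 − 10 = 19
  between stop 2 and stop 1: 13 + 19 − 6 = 26
  between stop 1 and Hub: 19 + 11 − 15 = 15
Cheapest insertion is between Hub and stop 3, adding 4.
New total = 74 + 4 = 78.

+4 — insert stop 5 between Hub and stop 3.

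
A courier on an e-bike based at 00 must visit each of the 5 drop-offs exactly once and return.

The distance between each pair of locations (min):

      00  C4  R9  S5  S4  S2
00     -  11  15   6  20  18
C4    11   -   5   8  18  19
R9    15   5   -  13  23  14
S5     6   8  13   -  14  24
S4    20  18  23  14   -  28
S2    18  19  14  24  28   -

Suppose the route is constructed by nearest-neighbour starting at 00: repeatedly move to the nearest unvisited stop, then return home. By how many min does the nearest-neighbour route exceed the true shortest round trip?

From 00: S5=6, C4=11, R9=15, S2=18, S4=20 → choose S5 (6).
From S5: C4=8, R9=13, S4=14, S2=24 → choose C4 (8).
From C4: R9=5, S4=18, S2=19 → choose R9 (5).
From R9: S2=14, S4=23 → choose S2 (14).
From S2: S4=28 → choose S4 (28).
NN route 00 → S5 → C4 → R9 → S2 → S4 → 00 costs 81.
Optimal: 00 → S5 → S4 → C4 → R9 → S2 → 00 costs 75 (by enumerating all 60 distinct tours).
Excess = 81 − 75 = 6.

6 min longer than the optimal tour.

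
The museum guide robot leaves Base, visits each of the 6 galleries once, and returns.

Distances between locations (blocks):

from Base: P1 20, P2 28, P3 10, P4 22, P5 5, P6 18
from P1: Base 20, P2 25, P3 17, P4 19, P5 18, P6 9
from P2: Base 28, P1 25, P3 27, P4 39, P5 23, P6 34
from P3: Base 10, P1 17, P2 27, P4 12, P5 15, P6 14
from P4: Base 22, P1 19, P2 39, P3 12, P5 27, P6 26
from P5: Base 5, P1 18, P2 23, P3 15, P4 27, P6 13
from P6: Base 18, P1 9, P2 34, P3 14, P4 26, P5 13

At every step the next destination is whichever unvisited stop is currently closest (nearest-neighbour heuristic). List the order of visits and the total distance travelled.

Nearest-neighbour total = 123 blocks; route Base → P5 → P6 → P1 → P3 → P4 → P2 → Base.

From Base: distances to unvisited — P5=5, P3=10, P6=18, P1=20, P4=22, P2=28. Nearest is P5 (5).
From P5: distances to unvisited — P6=13, P3=15, P1=18, P2=23, P4=27. Nearest is P6 (13).
From P6: distances to unvisited — P1=9, P3=14, P4=26, P2=34. Nearest is P1 (9).
From P1: distances to unvisited — P3=17, P4=19, P2=25. Nearest is P3 (17).
From P3: distances to unvisited — P4=12, P2=27. Nearest is P4 (12).
From P4: distances to unvisited — P2=39. Nearest is P2 (39).
Return P2→Base: 28.
Total = 5 + 13 + 9 + 17 + 12 + 39 + 28 = 123.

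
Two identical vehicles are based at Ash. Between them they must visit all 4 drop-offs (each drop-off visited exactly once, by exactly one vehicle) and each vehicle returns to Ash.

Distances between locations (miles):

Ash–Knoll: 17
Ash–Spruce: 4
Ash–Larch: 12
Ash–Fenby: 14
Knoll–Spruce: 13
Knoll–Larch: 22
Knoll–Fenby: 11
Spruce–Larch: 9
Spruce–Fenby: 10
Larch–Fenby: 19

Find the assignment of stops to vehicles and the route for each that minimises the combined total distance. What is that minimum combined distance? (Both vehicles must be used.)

Check every non-empty split of the stops between the two vehicles; for each half take its own optimal tour:
  {Knoll} + {Spruce, Larch, Fenby}: 34 + 45 = 79
  {Spruce} + {Knoll, Larch, Fenby}: 8 + 59 = 67
  {Knoll, Spruce} + {Larch, Fenby}: 34 + 45 = 79
  {Larch} + {Knoll, Spruce, Fenby}: 24 + 42 = 66
  {Knoll, Larch} + {Spruce, Fenby}: 51 + 28 = 79
  {Spruce, Larch} + {Knoll, Fenby}: 25 + 42 = 67
  … (7 splits in total)
Best: vehicle 1 Ash → Larch → Ash = 24; vehicle 2 Ash → Knoll → Fenby → Spruce → Ash = 42; combined 66.

Minimum combined distance: 66 miles.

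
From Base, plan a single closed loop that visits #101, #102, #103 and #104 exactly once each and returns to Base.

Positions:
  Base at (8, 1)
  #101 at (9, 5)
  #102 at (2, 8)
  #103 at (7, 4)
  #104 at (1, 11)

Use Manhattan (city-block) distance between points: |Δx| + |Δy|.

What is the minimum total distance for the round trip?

36 — the shortest possible round trip.

There are 12 distinct closed tours to check (reversals are equivalent).
Base - #101 - #102 - #103 - #104 - Base: 5+10+9+13+17 = 54
Base - #101 - #102 - #104 - #103 - Base: 5+10+4+13+4 = 36
Base - #101 - #103 - #102 - #104 - Base: 5+3+9+4+17 = 38
Base - #101 - #103 - #104 - #102 - Base: 5+3+13+4+13 = 38
Base - #101 - #104 - #102 - #103 - Base: 5+14+4+9+4 = 36
Base - #101 - #104 - #103 - #102 - Base: 5+14+13+9+13 = 54
Base - #102 - #101 - #103 - #104 - Base: 13+10+3+13+17 = 56
Base - #102 - #101 - #104 - #103 - Base: 13+10+14+13+4 = 54
Base - #102 - #103 - #101 - #104 - Base: 13+9+3+14+17 = 56
Base - #102 - #104 - #101 - #103 - Base: 13+4+14+3+4 = 38
Base - #103 - #101 - #102 - #104 - Base: 4+3+10+4+17 = 38
Base - #103 - #102 - #101 - #104 - Base: 4+9+10+14+17 = 54
The minimum is 36.
One optimal route: Base → #101 → #102 → #104 → #103 → Base (or its reverse).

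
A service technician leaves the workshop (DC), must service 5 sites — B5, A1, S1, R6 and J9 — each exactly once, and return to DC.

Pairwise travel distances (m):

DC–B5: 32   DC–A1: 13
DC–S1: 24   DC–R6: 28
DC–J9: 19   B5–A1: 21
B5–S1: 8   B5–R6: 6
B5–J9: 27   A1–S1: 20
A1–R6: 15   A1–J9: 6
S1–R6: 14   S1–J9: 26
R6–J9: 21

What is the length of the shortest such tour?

78 m — the shortest possible round trip.

With 5 stops there are 5!/2 = 60 distinct round trips (a route and its reverse cost the same).
DC-B5-A1-S1-R6-J9-DC: 32+21+20+14+21+19 = 127
DC-B5-A1-S1-J9-R6-DC: 32+21+20+26+21+28 = 148
DC-B5-A1-R6-S1-J9-DC: 32+21+15+14+26+19 = 127
DC-B5-A1-R6-J9-S1-DC: 32+21+15+21+26+24 = 139
DC-B5-A1-J9-S1-R6-DC: 32+21+6+26+14+28 = 127
DC-B5-A1-J9-R6-S1-DC: 32+21+6+21+14+24 = 118
DC-B5-S1-A1-R6-J9-DC: 32+8+20+15+21+19 = 115
DC-B5-S1-A1-J9-R6-DC: 32+8+20+6+21+28 = 115
DC-B5-S1-R6-A1-J9-DC: 32+8+14+15+6+19 = 94
DC-B5-S1-R6-J9-A1-DC: 32+8+14+21+6+13 = 94
DC-B5-S1-J9-A1-R6-DC: 32+8+26+6+15+28 = 115
DC-B5-S1-J9-R6-A1-DC: 32+8+26+21+15+13 = 115
DC-B5-R6-A1-S1-J9-DC: 32+6+15+20+26+19 = 118
DC-B5-R6-A1-J9-S1-DC: 32+6+15+6+26+24 = 109
… (46 more)
DC-A1-J9-R6-B5-S1-DC: 13+6+21+6+8+24 = 78  ← best
The minimum is 78.
One optimal route: DC → A1 → J9 → R6 → B5 → S1 → DC (or its reverse).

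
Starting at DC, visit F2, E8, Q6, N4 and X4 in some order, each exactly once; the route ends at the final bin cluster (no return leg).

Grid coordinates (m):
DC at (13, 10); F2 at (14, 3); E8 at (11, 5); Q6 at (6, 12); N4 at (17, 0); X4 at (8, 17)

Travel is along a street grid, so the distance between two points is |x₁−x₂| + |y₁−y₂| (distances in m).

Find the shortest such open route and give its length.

There are 5! = 120 possible orderings.
DC - F2 - E8 - Q6 - N4 - X4: 8+5+12+23+26 = 74
DC - F2 - E8 - Q6 - X4 - N4: 8+5+12+7+26 = 58
DC - F2 - E8 - N4 - Q6 - X4: 8+5+11+23+7 = 54
DC - F2 - E8 - N4 - X4 - Q6: 8+5+11+26+7 = 57
DC - F2 - E8 - X4 - Q6 - N4: 8+5+15+7+23 = 58
DC - F2 - E8 - X4 - N4 - Q6: 8+5+15+26+23 = 77
DC - F2 - Q6 - E8 - N4 - X4: 8+17+12+11+26 = 74
DC - F2 - Q6 - E8 - X4 - N4: 8+17+12+15+26 = 78
DC - F2 - Q6 - N4 - E8 - X4: 8+17+23+11+15 = 74
DC - F2 - Q6 - N4 - X4 - E8: 8+17+23+26+15 = 89
DC - F2 - Q6 - X4 - E8 - N4: 8+17+7+15+11 = 58
DC - F2 - Q6 - X4 - N4 - E8: 8+17+7+26+11 = 69
DC - F2 - N4 - E8 - Q6 - X4: 8+6+11+12+7 = 44
DC - F2 - N4 - E8 - X4 - Q6: 8+6+11+15+7 = 47
… (106 more)
DC - Q6 - X4 - E8 - F2 - N4: 9+7+15+5+6 = 42  ← best
The minimum is 42.
One shortest path: DC → Q6 → X4 → E8 → F2 → N4.

42 m — the minimum one-way total.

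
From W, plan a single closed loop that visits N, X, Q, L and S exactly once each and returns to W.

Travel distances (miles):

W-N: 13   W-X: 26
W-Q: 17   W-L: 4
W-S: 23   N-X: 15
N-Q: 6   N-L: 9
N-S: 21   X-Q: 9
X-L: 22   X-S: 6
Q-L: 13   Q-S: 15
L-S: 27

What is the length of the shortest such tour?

With 5 stops there are 5!/2 = 60 distinct round trips (a route and its reverse cost the same).
W - N - X - Q - L - S - W: 13+15+9+13+27+23 = 100
W - N - X - Q - S - L - W: 13+15+9+15+27+4 = 83
W - N - X - L - Q - S - W: 13+15+22+13+15+23 = 101
W - N - X - L - S - Q - W: 13+15+22+27+15+17 = 109
W - N - X - S - Q - L - W: 13+15+6+15+13+4 = 66
W - N - X - S - L - Q - W: 13+15+6+27+13+17 = 91
W - N - Q - X - L - S - W: 13+6+9+22+27+23 = 100
W - N - Q - X - S - L - W: 13+6+9+6+27+4 = 65
W - N - Q - L - X - S - W: 13+6+13+22+6+23 = 83
W - N - Q - L - S - X - W: 13+6+13+27+6+26 = 91
W - N - Q - S - X - L - W: 13+6+15+6+22+4 = 66
W - N - Q - S - L - X - W: 13+6+15+27+22+26 = 109
W - N - L - X - Q - S - W: 13+9+22+9+15+23 = 91
W - N - L - X - S - Q - W: 13+9+22+6+15+17 = 82
… (46 more)
W - L - N - Q - X - S - W: 4+9+6+9+6+23 = 57  ← best
The minimum is 57.
One optimal route: W → L → N → Q → X → S → W (or its reverse).

Minimum total distance: 57 miles.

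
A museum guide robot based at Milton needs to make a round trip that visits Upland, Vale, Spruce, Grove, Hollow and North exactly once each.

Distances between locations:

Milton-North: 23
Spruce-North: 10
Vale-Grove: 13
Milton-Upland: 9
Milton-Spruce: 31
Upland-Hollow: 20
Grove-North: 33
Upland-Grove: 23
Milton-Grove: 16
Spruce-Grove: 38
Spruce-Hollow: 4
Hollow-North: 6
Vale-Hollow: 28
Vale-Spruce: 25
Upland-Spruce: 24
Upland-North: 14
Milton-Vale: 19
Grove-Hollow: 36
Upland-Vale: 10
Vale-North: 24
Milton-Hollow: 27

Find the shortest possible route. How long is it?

87 — the shortest possible round trip.

Milton → Upland → Vale → Spruce → Grove → Hollow → North → Milton: 9+10+25+38+36+6+23 = 147
Milton → Upland → Vale → Spruce → Grove → North → Hollow → Milton: 9+10+25+38+33+6+27 = 148
Milton → Upland → Vale → Spruce → Hollow → Grove → North → Milton: 9+10+25+4+36+33+23 = 140
Milton → Upland → Vale → Spruce → Hollow → North → Grove → Milton: 9+10+25+4+6+33+16 = 103
Milton → Upland → Vale → Spruce → North → Grove → Hollow → Milton: 9+10+25+10+33+36+27 = 150
Milton → Upland → Vale → Spruce → North → Hollow → Grove → Milton: 9+10+25+10+6+36+16 = 112
Milton → Upland → Vale → Grove → Spruce → Hollow → North → Milton: 9+10+13+38+4+6+23 = 103
Milton → Upland → Vale → Grove → Spruce → North → Hollow → Milton: 9+10+13+38+10+6+27 = 113
… (352 more)
Milton → Upland → North → Hollow → Spruce → Vale → Grove → Milton: 9+14+6+4+25+13+16 = 87  ← best
The minimum is 87.
One optimal route: Milton → Upland → North → Hollow → Spruce → Vale → Grove → Milton (or its reverse).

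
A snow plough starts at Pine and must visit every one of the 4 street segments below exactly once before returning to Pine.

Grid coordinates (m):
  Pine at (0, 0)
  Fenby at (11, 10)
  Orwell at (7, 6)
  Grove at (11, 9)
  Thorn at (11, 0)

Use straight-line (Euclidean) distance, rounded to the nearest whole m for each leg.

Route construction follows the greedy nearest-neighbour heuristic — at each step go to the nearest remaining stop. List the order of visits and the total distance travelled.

From Pine: distances to unvisited — Orwell=9, Thorn=11, Grove=14, Fenby=15. Nearest is Orwell (9).
From Orwell: distances to unvisited — Grove=5, Fenby=6, Thorn=7. Nearest is Grove (5).
From Grove: distances to unvisited — Fenby=1, Thorn=9. Nearest is Fenby (1).
From Fenby: distances to unvisited — Thorn=10. Nearest is Thorn (10).
Return Thorn→Pine: 11.
Total = 9 + 5 + 1 + 10 + 11 = 36.

Total distance 36 m via the nearest-neighbour route Pine → Orwell → Grove → Fenby → Thorn → Pine.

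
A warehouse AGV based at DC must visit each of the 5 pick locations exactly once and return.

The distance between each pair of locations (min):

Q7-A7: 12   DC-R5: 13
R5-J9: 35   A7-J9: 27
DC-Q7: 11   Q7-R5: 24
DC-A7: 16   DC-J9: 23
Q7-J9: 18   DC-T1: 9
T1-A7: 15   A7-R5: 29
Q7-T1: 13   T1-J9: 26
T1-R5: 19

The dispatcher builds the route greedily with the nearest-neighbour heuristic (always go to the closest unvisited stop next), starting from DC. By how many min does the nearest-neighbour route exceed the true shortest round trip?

DC: T1=9, Q7=11, R5=13, A7=16, J9=23 ⇒ T1
T1: Q7=13, A7=15, R5=19, J9=26 ⇒ Q7
Q7: A7=12, J9=18, R5=24 ⇒ A7
A7: J9=27, R5=29 ⇒ J9
J9: R5=35 ⇒ R5
NN route DC → T1 → Q7 → A7 → J9 → R5 → DC costs 109.
Optimal: DC → R5 → T1 → A7 → Q7 → J9 → DC costs 100 (by enumerating all 60 distinct tours).
Excess = 109 − 100 = 9.

The nearest-neighbour route is 9 min longer than optimal.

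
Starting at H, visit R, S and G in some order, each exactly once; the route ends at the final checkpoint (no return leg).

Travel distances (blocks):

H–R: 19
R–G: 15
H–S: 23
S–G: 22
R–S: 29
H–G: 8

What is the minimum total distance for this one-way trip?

Shortest open route: 52 blocks.

There are 3! = 6 possible orderings.
H→R→S→G: 19+29+22 = 70
H→R→G→S: 19+15+22 = 56
H→S→R→G: 23+29+15 = 67
H→S→G→R: 23+22+15 = 60
H→G→R→S: 8+15+29 = 52
H→G→S→R: 8+22+29 = 59
The minimum is 52.
One shortest path: H → G → R → S.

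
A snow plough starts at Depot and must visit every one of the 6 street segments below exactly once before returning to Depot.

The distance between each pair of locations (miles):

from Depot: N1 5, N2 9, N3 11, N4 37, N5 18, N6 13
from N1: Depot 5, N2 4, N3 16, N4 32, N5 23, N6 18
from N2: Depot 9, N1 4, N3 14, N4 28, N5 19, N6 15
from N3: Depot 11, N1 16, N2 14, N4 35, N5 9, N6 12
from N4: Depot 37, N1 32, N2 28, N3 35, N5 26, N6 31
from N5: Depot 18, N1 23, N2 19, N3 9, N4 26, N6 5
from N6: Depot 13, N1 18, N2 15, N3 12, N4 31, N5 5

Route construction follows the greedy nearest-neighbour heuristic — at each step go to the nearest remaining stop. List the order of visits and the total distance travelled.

Depot → [N1:5 / N2:9 / N3:11 / N6:13 / N5:18 / N4:37] → N1 (5)
N1 → [N2:4 / N3:16 / N6:18 / N5:23 / N4:32] → N2 (4)
N2 → [N3:14 / N6:15 / N5:19 / N4:28] → N3 (14)
N3 → [N5:9 / N6:12 / N4:35] → N5 (9)
N5 → [N6:5 / N4:26] → N6 (5)
N6 → [N4:31] → N4 (31)
Return N4→Depot: 37.
Total = 5 + 4 + 14 + 9 + 5 + 31 + 37 = 105.

Nearest-neighbour total = 105 miles; route Depot → N1 → N2 → N3 → N5 → N6 → N4 → Depot.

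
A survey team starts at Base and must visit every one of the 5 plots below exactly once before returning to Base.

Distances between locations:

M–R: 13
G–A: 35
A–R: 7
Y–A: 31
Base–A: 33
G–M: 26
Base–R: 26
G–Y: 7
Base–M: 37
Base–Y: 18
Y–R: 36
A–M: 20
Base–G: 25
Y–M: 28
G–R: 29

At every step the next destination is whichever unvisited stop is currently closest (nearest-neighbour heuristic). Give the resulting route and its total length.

At Base the remaining stops are Y 18, G 25, R 26, A 33, M 37; go to Y.
At Y the remaining stops are G 7, M 28, A 31, R 36; go to G.
At G the remaining stops are M 26, R 29, A 35; go to M.
At M the remaining stops are R 13, A 20; go to R.
At R the remaining stops are A 7; go to A.
Return A→Base: 33.
Total = 18 + 7 + 26 + 13 + 7 + 33 = 104.

Total distance 104 via the nearest-neighbour route Base → Y → G → M → R → A → Base.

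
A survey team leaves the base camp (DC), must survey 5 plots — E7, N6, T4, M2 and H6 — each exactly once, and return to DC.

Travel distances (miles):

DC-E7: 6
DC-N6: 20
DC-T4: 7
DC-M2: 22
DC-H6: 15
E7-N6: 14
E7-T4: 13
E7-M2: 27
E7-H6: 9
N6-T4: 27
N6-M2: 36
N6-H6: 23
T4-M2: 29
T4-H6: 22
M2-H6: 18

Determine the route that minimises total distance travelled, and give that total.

DC-E7-N6-T4-M2-H6-DC: 6+14+27+29+18+15 = 109
DC-E7-N6-T4-H6-M2-DC: 6+14+27+22+18+22 = 109
DC-E7-N6-M2-T4-H6-DC: 6+14+36+29+22+15 = 122
DC-E7-N6-M2-H6-T4-DC: 6+14+36+18+22+7 = 103
DC-E7-N6-H6-T4-M2-DC: 6+14+23+22+29+22 = 116
DC-E7-N6-H6-M2-T4-DC: 6+14+23+18+29+7 = 97
DC-E7-T4-N6-M2-H6-DC: 6+13+27+36+18+15 = 115
DC-E7-T4-N6-H6-M2-DC: 6+13+27+23+18+22 = 109
DC-E7-T4-M2-N6-H6-DC: 6+13+29+36+23+15 = 122
DC-E7-T4-M2-H6-N6-DC: 6+13+29+18+23+20 = 109
DC-E7-T4-H6-N6-M2-DC: 6+13+22+23+36+22 = 122
DC-E7-T4-H6-M2-N6-DC: 6+13+22+18+36+20 = 115
DC-E7-M2-N6-T4-H6-DC: 6+27+36+27+22+15 = 133
DC-E7-M2-N6-H6-T4-DC: 6+27+36+23+22+7 = 121
… (46 more)
The minimum is 97.
One optimal route: DC → E7 → N6 → H6 → M2 → T4 → DC (or its reverse).

Minimum total distance: 97 miles.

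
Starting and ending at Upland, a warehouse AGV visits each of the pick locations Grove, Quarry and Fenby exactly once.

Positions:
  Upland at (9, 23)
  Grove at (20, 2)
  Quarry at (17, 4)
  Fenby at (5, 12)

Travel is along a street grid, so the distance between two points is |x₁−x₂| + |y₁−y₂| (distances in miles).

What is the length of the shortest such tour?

Shortest round trip = 72 miles.

There are 3 distinct closed tours to check (reversals are equivalent).
Upland → Grove → Quarry → Fenby → Upland: 32+5+20+15 = 72
Upland → Grove → Fenby → Quarry → Upland: 32+25+20+27 = 104
Upland → Quarry → Grove → Fenby → Upland: 27+5+25+15 = 72
The minimum is 72.
One optimal route: Upland → Grove → Quarry → Fenby → Upland (or its reverse).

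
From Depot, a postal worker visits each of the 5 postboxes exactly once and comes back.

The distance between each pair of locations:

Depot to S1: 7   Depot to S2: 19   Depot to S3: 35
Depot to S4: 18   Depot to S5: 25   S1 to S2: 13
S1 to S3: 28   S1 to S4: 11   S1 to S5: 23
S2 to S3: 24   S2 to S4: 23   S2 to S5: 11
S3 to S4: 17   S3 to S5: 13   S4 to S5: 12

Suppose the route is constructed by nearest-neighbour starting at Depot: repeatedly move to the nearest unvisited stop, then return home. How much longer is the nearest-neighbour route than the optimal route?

From Depot: S1=7, S4=18, S2=19, S5=25, S3=35 → choose S1 (7).
From S1: S4=11, S2=13, S5=23, S3=28 → choose S4 (11).
From S4: S5=12, S3=17, S2=23 → choose S5 (12).
From S5: S2=11, S3=13 → choose S2 (11).
From S2: S3=24 → choose S3 (24).
NN route Depot → S1 → S4 → S5 → S2 → S3 → Depot costs 100.
Optimal: Depot → S1 → S4 → S3 → S5 → S2 → Depot costs 78 (by enumerating all 60 distinct tours).
Excess = 100 − 78 = 22.

22 longer than the optimal tour.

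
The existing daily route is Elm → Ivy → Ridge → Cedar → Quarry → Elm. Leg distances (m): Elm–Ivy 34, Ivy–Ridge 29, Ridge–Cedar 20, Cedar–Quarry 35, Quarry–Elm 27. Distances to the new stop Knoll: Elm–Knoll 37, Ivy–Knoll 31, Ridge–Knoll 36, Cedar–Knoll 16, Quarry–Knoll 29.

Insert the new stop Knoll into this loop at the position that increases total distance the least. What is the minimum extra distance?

Insertion cost between consecutive stops i–j is d(i,Knoll) + d(Knoll,j) − d(i,j):
  between Elm and Ivy: 37 + 31 − 34 = 34
  between Ivy and Ridge: 31 + 36 − 29 = 38
  between Ridge and Cedar: 36 + 16 − 20 = 32
  between Cedar and Quarry: 16 + 29 − 35 = 10
  between Quarry and Elm: 29 + 37 − 27 = 39
Cheapest insertion is between Cedar and Quarry, adding 10.
New total = 145 + 10 = 155.

Minimum extra distance: 10 m, inserting Knoll between Cedar and Quarry.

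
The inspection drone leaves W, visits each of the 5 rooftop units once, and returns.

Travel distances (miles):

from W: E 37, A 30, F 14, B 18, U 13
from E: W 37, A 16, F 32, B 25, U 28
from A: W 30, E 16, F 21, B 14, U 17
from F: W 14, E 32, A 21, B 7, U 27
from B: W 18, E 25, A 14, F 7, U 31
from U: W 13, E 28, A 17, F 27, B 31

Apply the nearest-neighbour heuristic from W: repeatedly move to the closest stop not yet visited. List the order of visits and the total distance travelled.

At W the remaining stops are U 13, F 14, B 18, A 30, E 37; go to U.
At U the remaining stops are A 17, F 27, E 28, B 31; go to A.
At A the remaining stops are B 14, E 16, F 21; go to B.
At B the remaining stops are F 7, E 25; go to F.
At F the remaining stops are E 32; go to E.
Return E→W: 37.
Total = 13 + 17 + 14 + 7 + 32 + 37 = 120.

120 miles along W → U → A → B → F → E → W.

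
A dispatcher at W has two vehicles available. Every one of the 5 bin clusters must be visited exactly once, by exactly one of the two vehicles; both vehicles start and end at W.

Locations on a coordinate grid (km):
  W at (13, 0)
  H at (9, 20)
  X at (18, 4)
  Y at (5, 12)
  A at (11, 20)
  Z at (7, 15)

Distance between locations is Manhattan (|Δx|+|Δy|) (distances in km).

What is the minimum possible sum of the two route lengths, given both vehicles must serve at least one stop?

Minimum combined distance: 74 km.

Try each way of splitting the stops between the two vehicles (each non-empty) and, for each split, find the best tour for each vehicle:
  {H} + {X, Y, A, Z}: 48 + 66 = 114
  {X} + {H, Y, A, Z}: 18 + 56 = 74
  {H, X} + {Y, A, Z}: 58 + 56 = 114
  {Y} + {H, X, A, Z}: 40 + 62 = 102
  {H, Y} + {X, A, Z}: 56 + 62 = 118
  {X, Y} + {H, A, Z}: 50 + 52 = 102
  … (15 splits in total)
Best: vehicle 1 W → X → W = 18; vehicle 2 W → Y → Z → H → A → W = 56; combined 74.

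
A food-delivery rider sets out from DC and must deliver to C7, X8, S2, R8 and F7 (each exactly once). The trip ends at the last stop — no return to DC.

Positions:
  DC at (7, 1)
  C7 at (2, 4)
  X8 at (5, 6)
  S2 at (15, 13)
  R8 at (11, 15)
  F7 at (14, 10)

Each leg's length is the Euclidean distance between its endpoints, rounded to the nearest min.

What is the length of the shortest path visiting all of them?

Minimum one-way distance = 27 min.

There are 5! = 120 possible orderings.
DC - C7 - X8 - S2 - R8 - F7: 6+4+12+4+6 = 32
DC - C7 - X8 - S2 - F7 - R8: 6+4+12+3+6 = 31
DC - C7 - X8 - R8 - S2 - F7: 6+4+11+4+3 = 28
DC - C7 - X8 - R8 - F7 - S2: 6+4+11+6+3 = 30
DC - C7 - X8 - F7 - S2 - R8: 6+4+10+3+4 = 27
DC - C7 - X8 - F7 - R8 - S2: 6+4+10+6+4 = 30
DC - C7 - S2 - X8 - R8 - F7: 6+16+12+11+6 = 51
DC - C7 - S2 - X8 - F7 - R8: 6+16+12+10+6 = 50
DC - C7 - S2 - R8 - X8 - F7: 6+16+4+11+10 = 47
DC - C7 - S2 - R8 - F7 - X8: 6+16+4+6+10 = 42
DC - C7 - S2 - F7 - X8 - R8: 6+16+3+10+11 = 46
DC - C7 - S2 - F7 - R8 - X8: 6+16+3+6+11 = 42
DC - C7 - R8 - X8 - S2 - F7: 6+14+11+12+3 = 46
DC - C7 - R8 - X8 - F7 - S2: 6+14+11+10+3 = 44
… (106 more)
The minimum is 27.
One shortest path: DC → C7 → X8 → F7 → S2 → R8.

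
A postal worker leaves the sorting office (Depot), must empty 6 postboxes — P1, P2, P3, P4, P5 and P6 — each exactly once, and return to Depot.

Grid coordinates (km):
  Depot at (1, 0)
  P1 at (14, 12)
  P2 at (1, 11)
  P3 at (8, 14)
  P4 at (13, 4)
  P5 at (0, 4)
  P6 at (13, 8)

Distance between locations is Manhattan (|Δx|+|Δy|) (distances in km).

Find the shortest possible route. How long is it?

Shortest round trip = 56 km.

Depot → P1 → P2 → P3 → P4 → P5 → P6 → Depot: 25+14+10+15+13+17+20 = 114
Depot → P1 → P2 → P3 → P4 → P6 → P5 → Depot: 25+14+10+15+4+17+5 = 90
Depot → P1 → P2 → P3 → P5 → P4 → P6 → Depot: 25+14+10+18+13+4+20 = 104
Depot → P1 → P2 → P3 → P5 → P6 → P4 → Depot: 25+14+10+18+17+4+16 = 104
Depot → P1 → P2 → P3 → P6 → P4 → P5 → Depot: 25+14+10+11+4+13+5 = 82
Depot → P1 → P2 → P3 → P6 → P5 → P4 → Depot: 25+14+10+11+17+13+16 = 106
Depot → P1 → P2 → P4 → P3 → P5 → P6 → Depot: 25+14+19+15+18+17+20 = 128
Depot → P1 → P2 → P4 → P3 → P6 → P5 → Depot: 25+14+19+15+11+17+5 = 106
… (352 more)
Depot → P2 → P3 → P1 → P6 → P4 → P5 → Depot: 11+10+8+5+4+13+5 = 56  ← best
The minimum is 56.
One optimal route: Depot → P2 → P3 → P1 → P6 → P4 → P5 → Depot (or its reverse).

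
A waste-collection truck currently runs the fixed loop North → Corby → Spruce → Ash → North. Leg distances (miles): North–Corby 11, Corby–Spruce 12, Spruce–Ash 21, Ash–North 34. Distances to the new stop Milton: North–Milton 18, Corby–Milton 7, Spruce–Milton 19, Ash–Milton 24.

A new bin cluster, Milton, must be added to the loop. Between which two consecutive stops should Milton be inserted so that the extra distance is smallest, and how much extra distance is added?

Adding 8 miles by placing Milton on the Ash–North leg.

Insertion cost between consecutive stops i–j is d(i,Milton) + d(Milton,j) − d(i,j):
  between North and Corby: 18 + 7 − 11 = 14
  between Corby and Spruce: 7 + 19 − 12 = 14
  between Spruce and Ash: 19 + 24 − 21 = 22
  between Ash and North: 24 + 18 − 34 = 8
Cheapest insertion is between Ash and North, adding 8.
New total = 78 + 8 = 86.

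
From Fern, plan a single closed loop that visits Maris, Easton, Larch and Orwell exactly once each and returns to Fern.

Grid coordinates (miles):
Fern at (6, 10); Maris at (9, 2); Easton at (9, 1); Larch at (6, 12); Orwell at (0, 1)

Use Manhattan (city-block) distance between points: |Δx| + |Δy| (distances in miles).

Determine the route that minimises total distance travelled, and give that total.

40 miles — the shortest possible round trip.

With 4 stops there are 4!/2 = 12 distinct round trips (a route and its reverse cost the same).
Fern→Maris→Easton→Larch→Orwell→Fern: 11+1+14+17+15 = 58
Fern→Maris→Easton→Orwell→Larch→Fern: 11+1+9+17+2 = 40
Fern→Maris→Larch→Easton→Orwell→Fern: 11+13+14+9+15 = 62
Fern→Maris→Larch→Orwell→Easton→Fern: 11+13+17+9+12 = 62
Fern→Maris→Orwell→Easton→Larch→Fern: 11+10+9+14+2 = 46
Fern→Maris→Orwell→Larch→Easton→Fern: 11+10+17+14+12 = 64
Fern→Easton→Maris→Larch→Orwell→Fern: 12+1+13+17+15 = 58
Fern→Easton→Maris→Orwell→Larch→Fern: 12+1+10+17+2 = 42
Fern→Easton→Larch→Maris→Orwell→Fern: 12+14+13+10+15 = 64
Fern→Easton→Orwell→Maris→Larch→Fern: 12+9+10+13+2 = 46
Fern→Larch→Maris→Easton→Orwell→Fern: 2+13+1+9+15 = 40
Fern→Larch→Easton→Maris→Orwell→Fern: 2+14+1+10+15 = 42
The minimum is 40.
One optimal route: Fern → Maris → Easton → Orwell → Larch → Fern (or its reverse).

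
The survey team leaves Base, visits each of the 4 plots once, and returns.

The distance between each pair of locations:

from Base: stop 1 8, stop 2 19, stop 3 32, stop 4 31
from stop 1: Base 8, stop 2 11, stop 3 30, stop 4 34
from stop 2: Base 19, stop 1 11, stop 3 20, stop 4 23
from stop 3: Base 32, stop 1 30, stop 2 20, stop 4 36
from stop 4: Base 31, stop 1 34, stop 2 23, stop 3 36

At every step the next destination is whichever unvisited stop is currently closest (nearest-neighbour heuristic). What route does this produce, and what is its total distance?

Nearest-neighbour total = 106; route Base → stop 1 → stop 2 → stop 3 → stop 4 → Base.

From Base: distances to unvisited — stop 1=8, stop 2=19, stop 4=31, stop 3=32. Nearest is stop 1 (8).
From stop 1: distances to unvisited — stop 2=11, stop 3=30, stop 4=34. Nearest is stop 2 (11).
From stop 2: distances to unvisited — stop 3=20, stop 4=23. Nearest is stop 3 (20).
From stop 3: distances to unvisited — stop 4=36. Nearest is stop 4 (36).
Return stop 4→Base: 31.
Total = 8 + 11 + 20 + 36 + 31 = 106.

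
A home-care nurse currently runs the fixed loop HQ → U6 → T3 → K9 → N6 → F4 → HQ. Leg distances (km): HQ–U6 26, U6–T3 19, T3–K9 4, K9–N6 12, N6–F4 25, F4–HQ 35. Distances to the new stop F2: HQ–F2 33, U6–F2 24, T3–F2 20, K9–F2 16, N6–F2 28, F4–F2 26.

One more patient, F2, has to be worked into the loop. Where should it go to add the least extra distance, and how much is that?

Minimum extra distance: 24 km, inserting F2 between F4 and HQ.

Insertion cost between consecutive stops i–j is d(i,F2) + d(F2,j) − d(i,j):
  between HQ and U6: 33 + 24 − 26 = 31
  between U6 and T3: 24 + 20 − 19 = 25
  between T3 and K9: 20 + 16 − 4 = 32
  between K9 and N6: 16 + 28 − 12 = 32
  between N6 and F4: 28 + 26 − 25 = 29
  between F4 and HQ: 26 + 33 − 35 = 24
Cheapest insertion is between F4 and HQ, adding 24.
New total = 121 + 24 = 145.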